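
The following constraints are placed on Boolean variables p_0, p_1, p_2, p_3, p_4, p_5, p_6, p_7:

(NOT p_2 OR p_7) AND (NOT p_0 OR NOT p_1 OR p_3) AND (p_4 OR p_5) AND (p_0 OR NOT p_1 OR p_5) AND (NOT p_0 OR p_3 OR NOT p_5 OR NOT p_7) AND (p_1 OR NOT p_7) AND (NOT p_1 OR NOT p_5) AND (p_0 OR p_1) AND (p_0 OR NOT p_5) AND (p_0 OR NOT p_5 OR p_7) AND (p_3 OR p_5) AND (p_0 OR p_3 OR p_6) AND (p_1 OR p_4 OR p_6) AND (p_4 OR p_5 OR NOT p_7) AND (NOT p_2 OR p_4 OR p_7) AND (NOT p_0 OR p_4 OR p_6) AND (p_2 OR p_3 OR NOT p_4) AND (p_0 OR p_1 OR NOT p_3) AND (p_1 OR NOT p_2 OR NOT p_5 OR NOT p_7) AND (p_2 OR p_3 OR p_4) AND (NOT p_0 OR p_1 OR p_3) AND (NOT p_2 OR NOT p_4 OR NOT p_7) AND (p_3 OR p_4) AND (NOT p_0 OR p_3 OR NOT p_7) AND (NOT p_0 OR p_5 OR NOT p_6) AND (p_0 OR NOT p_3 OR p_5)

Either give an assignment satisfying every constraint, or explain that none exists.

Try p_0 = False:
  (p_0 OR p_1) forces p_1 = True.
  (p_0 OR NOT p_1 OR p_5) forces p_5 = True.
  clause (NOT p_1 OR NOT p_5) is falsified — backtrack.
So p_0 = True.
Set p_1 = False.
  then (p_1 OR NOT p_7) forces p_7 = False.
  then (NOT p_0 OR p_1 OR p_3) forces p_3 = True.
  then (NOT p_2 OR p_7) forces p_2 = False.
Set p_4 = True.
Set p_5 = True.
Set p_6 = True.
All clauses satisfied.

p_0: True; p_1: False; p_2: False; p_3: True; p_4: True; p_5: True; p_6: True; p_7: False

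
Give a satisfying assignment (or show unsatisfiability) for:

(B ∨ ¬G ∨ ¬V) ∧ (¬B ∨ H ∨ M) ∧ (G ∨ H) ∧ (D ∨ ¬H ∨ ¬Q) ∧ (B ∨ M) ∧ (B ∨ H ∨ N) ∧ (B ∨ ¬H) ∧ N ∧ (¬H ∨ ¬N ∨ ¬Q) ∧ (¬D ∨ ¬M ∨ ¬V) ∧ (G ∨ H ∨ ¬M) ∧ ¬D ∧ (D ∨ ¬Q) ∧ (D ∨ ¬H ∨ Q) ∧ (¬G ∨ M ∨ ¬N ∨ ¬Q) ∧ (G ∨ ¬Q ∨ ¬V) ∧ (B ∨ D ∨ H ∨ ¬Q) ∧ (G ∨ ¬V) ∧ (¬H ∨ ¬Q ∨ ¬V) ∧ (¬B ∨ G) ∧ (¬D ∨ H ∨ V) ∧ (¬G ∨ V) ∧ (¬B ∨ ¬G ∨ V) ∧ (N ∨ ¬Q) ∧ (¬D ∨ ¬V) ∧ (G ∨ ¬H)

G = True, N = True, M = True, H = False, D = False, Q = False, V = True, B = True

Unit clause (N) forces N = True.
Unit clause (¬D) forces D = False.
In (D ∨ ¬Q) only ¬Q is left, so Q = False.
In (D ∨ ¬H ∨ Q) only ¬H is left, so H = False.
In (G ∨ H) only G is left, so G = True.
In (¬G ∨ V) only V is left, so V = True.
In (B ∨ ¬G ∨ ¬V) only B is left, so B = True.
In (¬B ∨ H ∨ M) only M is left, so M = True.
All clauses satisfied.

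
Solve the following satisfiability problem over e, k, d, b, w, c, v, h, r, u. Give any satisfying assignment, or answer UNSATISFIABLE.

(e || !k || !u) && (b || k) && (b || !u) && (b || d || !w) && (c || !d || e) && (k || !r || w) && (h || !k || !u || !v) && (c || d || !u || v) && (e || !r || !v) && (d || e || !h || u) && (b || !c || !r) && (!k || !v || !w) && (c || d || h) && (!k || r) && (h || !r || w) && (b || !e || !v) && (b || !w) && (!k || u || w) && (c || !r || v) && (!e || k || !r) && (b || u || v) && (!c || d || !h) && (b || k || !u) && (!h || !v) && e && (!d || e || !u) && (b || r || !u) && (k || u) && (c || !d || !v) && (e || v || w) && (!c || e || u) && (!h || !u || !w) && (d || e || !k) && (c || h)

e = True, k = True, d = True, b = True, w = False, c = True, v = False, h = True, r = True, u = True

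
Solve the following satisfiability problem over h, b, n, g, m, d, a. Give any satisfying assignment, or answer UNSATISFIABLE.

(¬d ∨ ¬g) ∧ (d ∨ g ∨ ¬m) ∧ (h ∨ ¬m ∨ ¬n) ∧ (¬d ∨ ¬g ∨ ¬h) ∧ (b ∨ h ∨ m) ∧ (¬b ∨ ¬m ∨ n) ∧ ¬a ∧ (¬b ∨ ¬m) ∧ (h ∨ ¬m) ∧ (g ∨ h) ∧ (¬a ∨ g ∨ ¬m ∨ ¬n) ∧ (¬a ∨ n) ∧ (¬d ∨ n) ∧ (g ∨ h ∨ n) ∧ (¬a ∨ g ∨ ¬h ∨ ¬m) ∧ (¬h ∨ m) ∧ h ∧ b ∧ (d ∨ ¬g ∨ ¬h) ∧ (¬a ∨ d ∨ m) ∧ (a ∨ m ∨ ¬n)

Case h = True:
  (¬a) forces a = False.
  (¬h ∨ m) forces m = True.
  (¬b ∨ ¬m) forces b = False.
  Clause (b) is falsified — contradiction.
Case h = False:
  Clause (h) is falsified — contradiction.
Both cases fail, so the formula is unsatisfiable.

Unsatisfiable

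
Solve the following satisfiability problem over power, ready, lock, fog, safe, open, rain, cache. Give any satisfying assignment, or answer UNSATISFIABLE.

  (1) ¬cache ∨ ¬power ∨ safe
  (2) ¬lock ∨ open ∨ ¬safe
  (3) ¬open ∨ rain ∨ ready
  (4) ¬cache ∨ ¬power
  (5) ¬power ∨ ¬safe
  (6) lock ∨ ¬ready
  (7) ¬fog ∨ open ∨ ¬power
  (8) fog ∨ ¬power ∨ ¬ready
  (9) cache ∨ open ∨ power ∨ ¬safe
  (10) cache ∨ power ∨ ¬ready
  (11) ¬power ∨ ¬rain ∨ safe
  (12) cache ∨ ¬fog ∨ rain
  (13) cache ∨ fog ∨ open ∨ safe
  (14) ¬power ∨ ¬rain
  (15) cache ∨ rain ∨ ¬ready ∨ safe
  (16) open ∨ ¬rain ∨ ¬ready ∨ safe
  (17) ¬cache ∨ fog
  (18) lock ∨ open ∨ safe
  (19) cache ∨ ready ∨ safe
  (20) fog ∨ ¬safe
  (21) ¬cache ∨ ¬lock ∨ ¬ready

power: False, ready: False, lock: True, fog: True, safe: False, open: True, rain: True, cache: True

Set power = False.
Set ready = False.
Set lock = True.
Try fog = False:
  (¬cache ∨ fog) forces cache = False.
  (cache ∨ ready ∨ safe) forces safe = True.
  clause (fog ∨ ¬safe) is falsified — backtrack.
So fog = True.
Set safe = False.
  then (cache ∨ ready ∨ safe) forces cache = True.
Set open = True.
  then (¬open ∨ rain ∨ ready) forces rain = True.
All clauses satisfied.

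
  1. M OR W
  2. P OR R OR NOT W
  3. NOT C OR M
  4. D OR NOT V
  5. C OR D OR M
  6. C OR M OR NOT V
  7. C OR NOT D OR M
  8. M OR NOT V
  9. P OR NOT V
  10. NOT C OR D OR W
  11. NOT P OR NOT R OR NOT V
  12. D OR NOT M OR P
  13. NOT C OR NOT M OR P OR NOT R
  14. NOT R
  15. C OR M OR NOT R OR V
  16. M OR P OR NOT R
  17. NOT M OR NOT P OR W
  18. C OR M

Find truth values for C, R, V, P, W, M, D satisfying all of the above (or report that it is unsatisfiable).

C = True; R = False; V = True; P = True; W = True; M = True; D = True

Unit clause (NOT R) forces R = False.
Set C = True.
  then (NOT C OR M) forces M = True.
Set V = True.
  then (D OR NOT V) forces D = True.
  then (P OR NOT V) forces P = True.
  then (NOT M OR NOT P OR W) forces W = True.
All clauses satisfied.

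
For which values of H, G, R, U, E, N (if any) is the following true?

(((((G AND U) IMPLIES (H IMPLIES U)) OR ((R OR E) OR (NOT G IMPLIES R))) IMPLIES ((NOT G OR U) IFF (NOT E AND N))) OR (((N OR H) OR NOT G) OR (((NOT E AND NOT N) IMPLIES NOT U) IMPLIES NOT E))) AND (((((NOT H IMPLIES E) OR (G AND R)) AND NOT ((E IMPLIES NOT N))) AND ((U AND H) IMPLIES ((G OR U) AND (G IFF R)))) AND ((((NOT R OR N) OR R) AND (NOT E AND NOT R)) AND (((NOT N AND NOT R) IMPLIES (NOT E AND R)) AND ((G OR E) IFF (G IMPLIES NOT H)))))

Case E = True: the conjunct NOT E is False.
Case E = False: the conjunct NOT ((E IMPLIES NOT N)) becomes NOT ((False IMPLIES NOT N)) = False.
Both cases fail — unsatisfiable.

No satisfying assignment exists.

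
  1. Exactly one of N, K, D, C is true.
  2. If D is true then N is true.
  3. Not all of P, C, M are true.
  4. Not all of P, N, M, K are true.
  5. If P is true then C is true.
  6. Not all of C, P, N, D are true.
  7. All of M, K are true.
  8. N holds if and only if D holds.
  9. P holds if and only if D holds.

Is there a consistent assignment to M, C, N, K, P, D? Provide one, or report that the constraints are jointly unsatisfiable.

M = True; C = False; N = False; K = True; P = False; D = False

  (1) {N, K, D, C}: 1 true — exactly one ✓
  (2) D=F ⇒ N: vacuous ✓
  (3) {P, C, M}: 1/3 true — not all ✓
  (4) {P, N, M, K}: 2/4 true — not all ✓
  (5) P=F ⇒ C: vacuous ✓
  (6) {C, P, N, D}: 0/4 true — not all ✓
  (7) {M, K}: all 2 true ✓
  (8) N=F, D=F — same ✓
  (9) P=F, D=F — same ✓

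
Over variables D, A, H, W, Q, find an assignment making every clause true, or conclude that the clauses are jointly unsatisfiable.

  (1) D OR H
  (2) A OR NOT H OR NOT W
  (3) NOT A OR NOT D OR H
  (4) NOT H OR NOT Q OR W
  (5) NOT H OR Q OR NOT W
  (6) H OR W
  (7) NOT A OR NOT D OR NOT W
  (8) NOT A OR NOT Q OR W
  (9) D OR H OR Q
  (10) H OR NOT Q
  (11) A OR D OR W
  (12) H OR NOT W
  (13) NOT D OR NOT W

Set D = False.
  then (D OR H) forces H = True.
Set A = True.
Set W = True.
  then (NOT H OR Q OR NOT W) forces Q = True.
All clauses satisfied.

D = False; A = True; H = True; W = True; Q = True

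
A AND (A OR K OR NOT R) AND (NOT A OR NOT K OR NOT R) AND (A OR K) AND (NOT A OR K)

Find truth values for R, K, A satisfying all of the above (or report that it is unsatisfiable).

Unit clause (A) forces A = True.
In (NOT A OR K) only K is left, so K = True.
In (NOT A OR NOT K OR NOT R) only NOT R is left, so R = False.
Check each clause:
  (A): A holds.
  (A OR K OR NOT R): A holds.
  (NOT A OR NOT K OR NOT R): NOT R holds.
  (A OR K): A holds.
  (NOT A OR K): K holds.
All clauses satisfied.

R = False, K = True, A = True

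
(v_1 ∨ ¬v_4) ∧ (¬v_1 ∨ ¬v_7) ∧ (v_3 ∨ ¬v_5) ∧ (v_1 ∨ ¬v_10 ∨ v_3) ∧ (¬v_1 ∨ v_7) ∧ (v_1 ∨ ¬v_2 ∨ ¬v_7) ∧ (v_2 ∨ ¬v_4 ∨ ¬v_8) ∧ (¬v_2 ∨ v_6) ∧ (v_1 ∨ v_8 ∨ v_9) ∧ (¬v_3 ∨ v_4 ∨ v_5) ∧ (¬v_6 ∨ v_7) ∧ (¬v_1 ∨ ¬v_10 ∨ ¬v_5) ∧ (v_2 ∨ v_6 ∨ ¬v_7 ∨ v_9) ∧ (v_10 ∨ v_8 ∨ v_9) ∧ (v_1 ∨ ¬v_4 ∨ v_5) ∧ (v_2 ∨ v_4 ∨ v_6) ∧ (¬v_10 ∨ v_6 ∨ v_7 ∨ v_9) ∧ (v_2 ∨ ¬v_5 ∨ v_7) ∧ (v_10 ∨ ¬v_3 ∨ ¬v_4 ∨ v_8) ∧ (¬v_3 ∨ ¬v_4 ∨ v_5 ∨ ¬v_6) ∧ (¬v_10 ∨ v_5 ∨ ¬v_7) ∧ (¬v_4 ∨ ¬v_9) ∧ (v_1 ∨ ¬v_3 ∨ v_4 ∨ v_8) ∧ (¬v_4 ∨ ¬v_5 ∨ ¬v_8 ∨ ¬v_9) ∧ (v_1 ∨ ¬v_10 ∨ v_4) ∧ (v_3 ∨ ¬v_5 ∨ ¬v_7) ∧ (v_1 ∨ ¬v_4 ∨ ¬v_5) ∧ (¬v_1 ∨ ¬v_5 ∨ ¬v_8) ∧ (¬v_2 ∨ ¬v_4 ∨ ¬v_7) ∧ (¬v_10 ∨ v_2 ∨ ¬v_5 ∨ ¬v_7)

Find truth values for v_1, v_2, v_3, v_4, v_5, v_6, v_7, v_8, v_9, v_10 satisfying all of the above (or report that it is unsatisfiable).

v_1: False, v_2: False, v_3: False, v_4: False, v_5: False, v_6: True, v_7: True, v_8: True, v_9: True, v_10: False

Set v_1 = False.
  then (v_1 ∨ ¬v_4) forces v_4 = False.
  then (v_1 ∨ ¬v_10 ∨ v_4) forces v_10 = False.
Try v_2 = True:
  (v_1 ∨ ¬v_2 ∨ ¬v_7) forces v_7 = False.
  (¬v_2 ∨ v_6) forces v_6 = True.
  clause (¬v_6 ∨ v_7) is falsified — backtrack.
So v_2 = False.
  then (v_2 ∨ v_4 ∨ v_6) forces v_6 = True.
  then (¬v_6 ∨ v_7) forces v_7 = True.
Set v_3 = False.
  then (v_3 ∨ ¬v_5) forces v_5 = False.
Set v_8 = True.
Set v_9 = True.
All clauses satisfied.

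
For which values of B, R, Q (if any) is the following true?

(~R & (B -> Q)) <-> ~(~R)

B: True; R: False; Q: False

  (~R & (B -> Q)) <-> ~(~R) = True
    ~R & (B -> Q) = False
      ~R = True
      B -> Q = False
    ~(~R) = False
      ~R = True
The formula evaluates to True.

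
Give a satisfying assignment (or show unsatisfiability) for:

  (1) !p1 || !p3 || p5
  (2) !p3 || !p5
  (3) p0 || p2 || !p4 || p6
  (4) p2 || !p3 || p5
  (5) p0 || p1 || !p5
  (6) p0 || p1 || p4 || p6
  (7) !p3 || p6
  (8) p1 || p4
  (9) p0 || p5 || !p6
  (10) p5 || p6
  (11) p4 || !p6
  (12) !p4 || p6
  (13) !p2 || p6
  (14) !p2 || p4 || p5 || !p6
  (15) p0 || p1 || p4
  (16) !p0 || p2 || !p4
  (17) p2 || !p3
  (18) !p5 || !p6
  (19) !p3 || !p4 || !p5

p0 = True, p1 = True, p2 = True, p3 = False, p4 = True, p5 = False, p6 = True

Set p0 = True.
Set p1 = True.
Set p2 = True.
  then (!p2 || p6) forces p6 = True.
  then (!p5 || !p6) forces p5 = False.
  then (!p1 || !p3 || p5) forces p3 = False.
  then (p4 || !p6) forces p4 = True.
All clauses satisfied.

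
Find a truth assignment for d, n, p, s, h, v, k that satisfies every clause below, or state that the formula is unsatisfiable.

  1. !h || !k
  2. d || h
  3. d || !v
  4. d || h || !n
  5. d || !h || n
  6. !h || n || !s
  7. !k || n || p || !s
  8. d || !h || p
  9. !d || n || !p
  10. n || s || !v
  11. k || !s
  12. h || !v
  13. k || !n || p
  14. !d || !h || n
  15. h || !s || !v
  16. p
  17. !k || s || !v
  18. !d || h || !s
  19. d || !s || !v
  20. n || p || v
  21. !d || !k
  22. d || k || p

Unit clause (p) forces p = True.
Set d = True.
  then (!d || n || !p) forces n = True.
  then (!d || !k) forces k = False.
  then (k || !s) forces s = False.
Set h = True.
Set v = True.
All clauses satisfied.

d=T; n=T; p=T; s=F; h=T; v=T; k=F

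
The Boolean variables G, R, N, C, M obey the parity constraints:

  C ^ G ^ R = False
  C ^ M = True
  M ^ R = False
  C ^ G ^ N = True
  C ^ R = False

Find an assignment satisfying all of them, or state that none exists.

Unsatisfiable — no assignment works.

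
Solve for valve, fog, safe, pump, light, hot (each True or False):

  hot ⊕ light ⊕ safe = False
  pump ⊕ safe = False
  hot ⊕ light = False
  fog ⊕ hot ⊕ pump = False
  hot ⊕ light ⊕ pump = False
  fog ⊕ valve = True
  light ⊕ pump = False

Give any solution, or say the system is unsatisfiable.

valve = True; fog = False; safe = False; pump = False; light = False; hot = False

hot ⊕ light ⊕ safe = F ⊕ F ⊕ F = False ✓
pump ⊕ safe = F ⊕ F = False ✓
hot ⊕ light = F ⊕ F = False ✓
fog ⊕ hot ⊕ pump = F ⊕ F ⊕ F = False ✓
hot ⊕ light ⊕ pump = F ⊕ F ⊕ F = False ✓
fog ⊕ valve = F ⊕ T = True ✓
light ⊕ pump = F ⊕ F = False ✓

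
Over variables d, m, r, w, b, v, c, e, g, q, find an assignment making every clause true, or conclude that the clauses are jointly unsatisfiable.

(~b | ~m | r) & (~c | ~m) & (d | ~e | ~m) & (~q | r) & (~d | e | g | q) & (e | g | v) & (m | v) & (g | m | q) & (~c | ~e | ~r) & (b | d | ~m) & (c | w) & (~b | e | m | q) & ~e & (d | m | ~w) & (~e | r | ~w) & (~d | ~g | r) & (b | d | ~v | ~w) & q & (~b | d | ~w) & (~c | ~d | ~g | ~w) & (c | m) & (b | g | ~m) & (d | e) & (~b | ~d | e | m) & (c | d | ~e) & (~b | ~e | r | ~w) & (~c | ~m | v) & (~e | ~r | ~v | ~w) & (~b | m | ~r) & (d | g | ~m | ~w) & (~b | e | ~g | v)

d = True; m = False; r = True; w = False; b = False; v = True; c = True; e = False; g = True; q = True

Unit clause (~e) forces e = False.
Unit clause (q) forces q = True.
In (d | e) only d is left, so d = True.
In (~q | r) only r is left, so r = True.
Set m = False.
  then (m | v) forces v = True.
  then (c | m) forces c = True.
  then (~b | ~d | e | m) forces b = False.
Set w = False.
Set g = True.
All clauses satisfied.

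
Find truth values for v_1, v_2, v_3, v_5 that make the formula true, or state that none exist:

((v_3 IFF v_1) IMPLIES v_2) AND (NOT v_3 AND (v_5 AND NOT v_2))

v_1 = True, v_2 = False, v_3 = False, v_5 = True

  (v_3 IFF v_1) IMPLIES v_2 = True
    v_3 IFF v_1 = False
  NOT v_3 AND (v_5 AND NOT v_2) = True
    NOT v_3 = True
    v_5 AND NOT v_2 = True
      NOT v_2 = True
Both conjuncts True, so the formula holds.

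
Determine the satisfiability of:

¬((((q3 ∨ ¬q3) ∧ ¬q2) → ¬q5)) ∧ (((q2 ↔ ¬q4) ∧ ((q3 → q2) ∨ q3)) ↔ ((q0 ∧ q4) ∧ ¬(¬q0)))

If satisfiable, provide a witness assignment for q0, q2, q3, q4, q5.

q0: True; q2: False; q3: True; q4: False; q5: True

  ¬((((q3 ∨ ¬q3) ∧ ¬q2) → ¬q5)) = True
    ((q3 ∨ ¬q3) ∧ ¬q2) → ¬q5 = False
      (q3 ∨ ¬q3) ∧ ¬q2 = True
        q3 ∨ ¬q3 = True
          ¬q3 = False
        ¬q2 = True
      ¬q5 = False
  ((q2 ↔ ¬q4) ∧ ((q3 → q2) ∨ q3)) ↔ ((q0 ∧ q4) ∧ ¬(¬q0)) = True
    (q2 ↔ ¬q4) ∧ ((q3 → q2) ∨ q3) = False
      q2 ↔ ¬q4 = False
        ¬q4 = True
      (q3 → q2) ∨ q3 = True
        q3 → q2 = False
    (q0 ∧ q4) ∧ ¬(¬q0) = False
      q0 ∧ q4 = False
      ¬(¬q0) = True
        ¬q0 = False
Both conjuncts True, so the formula holds.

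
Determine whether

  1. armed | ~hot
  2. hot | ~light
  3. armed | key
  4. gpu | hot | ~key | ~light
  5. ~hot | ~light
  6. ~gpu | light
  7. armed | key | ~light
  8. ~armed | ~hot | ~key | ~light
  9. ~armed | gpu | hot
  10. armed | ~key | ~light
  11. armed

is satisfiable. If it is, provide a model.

Unit clause (armed) forces armed = True.
Try light = True:
  (hot | ~light) forces hot = True.
  clause (~hot | ~light) is falsified — backtrack.
So light = False.
  then (~gpu | light) forces gpu = False.
  then (~armed | gpu | hot) forces hot = True.
Set key = True.
All clauses satisfied.

light: False, hot: True, armed: True, gpu: False, key: True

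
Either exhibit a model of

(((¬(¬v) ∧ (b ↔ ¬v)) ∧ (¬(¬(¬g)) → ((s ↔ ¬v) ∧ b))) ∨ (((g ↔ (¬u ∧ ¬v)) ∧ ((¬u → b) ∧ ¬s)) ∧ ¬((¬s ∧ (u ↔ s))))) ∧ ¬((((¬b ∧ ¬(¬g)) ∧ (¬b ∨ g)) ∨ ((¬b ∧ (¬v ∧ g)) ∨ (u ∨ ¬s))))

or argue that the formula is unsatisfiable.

Unsatisfiable

Case s = True: the formula simplifies to ((¬(¬v) ∧ (b ↔ ¬v)) ∧ (¬(¬(¬g)) → (¬v ∧ b))) ∧ ¬((((¬b ∧ ¬(¬g)) ∧ (¬b ∨ g)) ∨ ((¬b ∧ (¬v ∧ g)) ∨ u))).
  v = True: simplifies to (¬b ∧ ¬(¬g)) ∧ ¬((((¬b ∧ ¬(¬g)) ∧ (¬b ∨ g)) ∨ u)).
    g = True: simplifies to ¬b ∧ ¬((¬b ∨ u)).
      b = True: the conjunct ¬b is False.
      b = False: the conjunct ¬((¬b ∨ u)) becomes ¬((True ∨ u)) = False.
    g = False: the conjunct ¬(¬g) becomes ¬(¬False) = False.
  v = False: the conjunct ¬(¬v) becomes ¬(¬False) = False.
Case s = False: the conjunct ¬((((¬b ∧ ¬(¬g)) ∧ (¬b ∨ g)) ∨ ((¬b ∧ (¬v ∧ g)) ∨ (u ∨ ¬s)))) becomes ¬((((¬b ∧ ¬(¬g)) ∧ (¬b ∨ g)) ∨ True)) = False.
Both cases fail — unsatisfiable.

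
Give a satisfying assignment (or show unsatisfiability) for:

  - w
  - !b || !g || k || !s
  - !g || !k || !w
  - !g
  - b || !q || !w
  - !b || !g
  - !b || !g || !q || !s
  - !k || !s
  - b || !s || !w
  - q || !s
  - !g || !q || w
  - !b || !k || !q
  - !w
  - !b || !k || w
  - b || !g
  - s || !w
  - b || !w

Case w = True:
  Clause (!w) is falsified — contradiction.
Case w = False:
  Clause (w) is falsified — contradiction.
Both cases fail, so the formula is unsatisfiable.

UNSATISFIABLE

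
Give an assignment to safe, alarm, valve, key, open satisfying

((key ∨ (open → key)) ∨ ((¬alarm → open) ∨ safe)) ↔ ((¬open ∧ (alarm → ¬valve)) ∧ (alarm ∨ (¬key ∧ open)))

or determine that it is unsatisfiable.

safe=F, alarm=T, valve=F, key=F, open=F

  ((key ∨ (open → key)) ∨ ((¬alarm → open) ∨ safe)) ↔ ((¬open ∧ (alarm → ¬valve)) ∧ (alarm ∨ (¬key ∧ open))) = True
    (key ∨ (open → key)) ∨ ((¬alarm → open) ∨ safe) = True
      key ∨ (open → key) = True
        open → key = True
      (¬alarm → open) ∨ safe = True
        ¬alarm → open = True
          ¬alarm = False
    (¬open ∧ (alarm → ¬valve)) ∧ (alarm ∨ (¬key ∧ open)) = True
      ¬open ∧ (alarm → ¬valve) = True
        ¬open = True
        alarm → ¬valve = True
          ¬valve = True
      alarm ∨ (¬key ∧ open) = True
        ¬key ∧ open = False
          ¬key = True
The formula evaluates to True.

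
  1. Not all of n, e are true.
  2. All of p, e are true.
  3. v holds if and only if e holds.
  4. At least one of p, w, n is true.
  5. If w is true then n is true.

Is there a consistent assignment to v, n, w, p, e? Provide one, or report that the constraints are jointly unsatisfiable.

v = True; n = False; w = False; p = True; e = True

  (1) {n, e}: 1/2 true — not all ✓
  (2) {p, e}: all 2 true ✓
  (3) v=T, e=T — same ✓
  (4) {p, w, n}: 1 true — at least one ✓
  (5) w=F ⇒ n: vacuous ✓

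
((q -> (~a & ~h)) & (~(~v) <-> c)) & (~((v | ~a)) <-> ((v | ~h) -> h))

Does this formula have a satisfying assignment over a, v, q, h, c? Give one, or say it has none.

a = True, v = True, q = False, h = False, c = True

  (q -> (~a & ~h)) & (~(~v) <-> c) = True
    q -> (~a & ~h) = True
      ~a & ~h = False
        ~a = False
        ~h = True
    ~(~v) <-> c = True
      ~(~v) = True
        ~v = False
  ~((v | ~a)) <-> ((v | ~h) -> h) = True
    ~((v | ~a)) = False
      v | ~a = True
        ~a = False
    (v | ~h) -> h = False
      v | ~h = True
        ~h = True
Both conjuncts True, so the formula holds.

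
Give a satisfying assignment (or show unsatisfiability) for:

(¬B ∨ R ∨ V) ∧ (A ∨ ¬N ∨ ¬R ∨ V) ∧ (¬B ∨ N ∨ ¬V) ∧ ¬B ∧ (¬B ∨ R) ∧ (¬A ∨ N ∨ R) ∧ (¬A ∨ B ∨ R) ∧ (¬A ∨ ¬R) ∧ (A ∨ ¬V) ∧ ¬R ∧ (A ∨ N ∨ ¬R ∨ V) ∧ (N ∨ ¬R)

Unit clause (¬B) forces B = False.
Unit clause (¬R) forces R = False.
In (¬A ∨ B ∨ R) only ¬A is left, so A = False.
In (A ∨ ¬V) only ¬V is left, so V = False.
Set N = True.
All clauses satisfied.

A = False, V = False, B = False, R = False, N = True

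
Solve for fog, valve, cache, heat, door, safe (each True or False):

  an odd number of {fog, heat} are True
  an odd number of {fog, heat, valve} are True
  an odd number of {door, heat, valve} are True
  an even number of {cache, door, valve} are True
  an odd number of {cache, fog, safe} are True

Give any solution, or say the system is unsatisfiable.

fog=T, valve=F, cache=T, heat=F, door=T, safe=T

{fog, heat}: 1 true → odd ✓
{fog, heat, valve}: 1 true → odd ✓
{door, heat, valve}: 1 true → odd ✓
{cache, door, valve}: 2 true → even ✓
{cache, fog, safe}: 3 true → odd ✓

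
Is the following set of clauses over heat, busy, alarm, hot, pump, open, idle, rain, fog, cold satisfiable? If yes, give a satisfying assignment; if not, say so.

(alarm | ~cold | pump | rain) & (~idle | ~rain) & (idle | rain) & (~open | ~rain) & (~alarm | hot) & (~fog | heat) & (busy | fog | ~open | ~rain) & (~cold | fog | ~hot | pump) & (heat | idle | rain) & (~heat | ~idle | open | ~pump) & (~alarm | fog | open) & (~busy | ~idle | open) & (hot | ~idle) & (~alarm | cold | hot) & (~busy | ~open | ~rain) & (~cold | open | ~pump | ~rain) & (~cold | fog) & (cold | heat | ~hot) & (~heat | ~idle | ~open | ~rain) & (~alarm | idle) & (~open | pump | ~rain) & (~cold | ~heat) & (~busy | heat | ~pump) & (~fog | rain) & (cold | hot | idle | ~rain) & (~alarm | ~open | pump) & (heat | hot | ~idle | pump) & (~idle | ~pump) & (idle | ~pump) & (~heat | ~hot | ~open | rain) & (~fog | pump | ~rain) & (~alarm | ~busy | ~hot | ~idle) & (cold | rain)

Set heat = True.
  then (~cold | ~heat) forces cold = False.
  then (cold | rain) forces rain = True.
  then (~idle | ~rain) forces idle = False.
  then (~open | ~rain) forces open = False.
  then (~alarm | idle) forces alarm = False.
  then (cold | hot | idle | ~rain) forces hot = True.
  then (idle | ~pump) forces pump = False.
  then (~fog | pump | ~rain) forces fog = False.
Set busy = True.
All clauses satisfied.

heat = True, busy = True, alarm = False, hot = True, pump = False, open = False, idle = False, rain = True, fog = False, cold = False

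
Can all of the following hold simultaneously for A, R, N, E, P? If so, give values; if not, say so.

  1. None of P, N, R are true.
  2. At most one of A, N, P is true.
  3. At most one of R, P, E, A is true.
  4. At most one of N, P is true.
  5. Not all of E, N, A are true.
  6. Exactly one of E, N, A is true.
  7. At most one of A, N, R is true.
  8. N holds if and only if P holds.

A = True, R = False, N = False, E = False, P = False

  (1) {P, N, R}: 0 true — none ✓
  (2) {A, N, P}: 1 true — at most one ✓
  (3) {R, P, E, A}: 1 true — at most one ✓
  (4) {N, P}: 0 true — at most one ✓
  (5) {E, N, A}: 1/3 true — not all ✓
  (6) {E, N, A}: 1 true — exactly one ✓
  (7) {A, N, R}: 1 true — at most one ✓
  (8) N=F, P=F — same ✓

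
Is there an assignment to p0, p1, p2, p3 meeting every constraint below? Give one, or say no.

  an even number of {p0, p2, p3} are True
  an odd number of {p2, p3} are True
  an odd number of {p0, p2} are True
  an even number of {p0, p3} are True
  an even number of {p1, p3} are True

p0: True, p1: True, p2: False, p3: True

{p0, p2, p3}: 2 true → even ✓
{p2, p3}: 1 true → odd ✓
{p0, p2}: 1 true → odd ✓
{p0, p3}: 2 true → even ✓
{p1, p3}: 2 true → even ✓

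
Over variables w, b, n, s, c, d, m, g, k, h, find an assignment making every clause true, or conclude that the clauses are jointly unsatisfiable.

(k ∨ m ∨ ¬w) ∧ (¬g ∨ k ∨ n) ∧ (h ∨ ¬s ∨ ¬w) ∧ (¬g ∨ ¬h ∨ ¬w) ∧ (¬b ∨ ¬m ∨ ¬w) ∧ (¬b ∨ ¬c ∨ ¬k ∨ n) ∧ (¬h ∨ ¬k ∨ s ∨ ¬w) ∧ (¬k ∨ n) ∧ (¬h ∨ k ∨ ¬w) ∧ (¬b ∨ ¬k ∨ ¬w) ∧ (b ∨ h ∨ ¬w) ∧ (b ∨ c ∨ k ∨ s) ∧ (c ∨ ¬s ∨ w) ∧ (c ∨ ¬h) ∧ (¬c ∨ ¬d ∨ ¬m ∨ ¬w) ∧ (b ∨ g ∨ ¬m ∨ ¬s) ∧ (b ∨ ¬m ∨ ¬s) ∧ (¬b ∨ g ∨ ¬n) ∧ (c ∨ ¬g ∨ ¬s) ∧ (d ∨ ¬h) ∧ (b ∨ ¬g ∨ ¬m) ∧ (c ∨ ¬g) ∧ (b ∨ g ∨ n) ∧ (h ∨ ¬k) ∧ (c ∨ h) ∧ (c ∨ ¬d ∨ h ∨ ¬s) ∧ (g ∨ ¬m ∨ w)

w = True, b = False, n = True, s = True, c = True, d = True, m = False, g = False, k = True, h = True

Set w = True.
Set b = False.
  then (b ∨ h ∨ ¬w) forces h = True.
  then (c ∨ ¬h) forces c = True.
  then (d ∨ ¬h) forces d = True.
  then (¬g ∨ ¬h ∨ ¬w) forces g = False.
  then (¬h ∨ k ∨ ¬w) forces k = True.
  then (¬c ∨ ¬d ∨ ¬m ∨ ¬w) forces m = False.
  then (b ∨ g ∨ n) forces n = True.
  then (¬h ∨ ¬k ∨ s ∨ ¬w) forces s = True.
All clauses satisfied.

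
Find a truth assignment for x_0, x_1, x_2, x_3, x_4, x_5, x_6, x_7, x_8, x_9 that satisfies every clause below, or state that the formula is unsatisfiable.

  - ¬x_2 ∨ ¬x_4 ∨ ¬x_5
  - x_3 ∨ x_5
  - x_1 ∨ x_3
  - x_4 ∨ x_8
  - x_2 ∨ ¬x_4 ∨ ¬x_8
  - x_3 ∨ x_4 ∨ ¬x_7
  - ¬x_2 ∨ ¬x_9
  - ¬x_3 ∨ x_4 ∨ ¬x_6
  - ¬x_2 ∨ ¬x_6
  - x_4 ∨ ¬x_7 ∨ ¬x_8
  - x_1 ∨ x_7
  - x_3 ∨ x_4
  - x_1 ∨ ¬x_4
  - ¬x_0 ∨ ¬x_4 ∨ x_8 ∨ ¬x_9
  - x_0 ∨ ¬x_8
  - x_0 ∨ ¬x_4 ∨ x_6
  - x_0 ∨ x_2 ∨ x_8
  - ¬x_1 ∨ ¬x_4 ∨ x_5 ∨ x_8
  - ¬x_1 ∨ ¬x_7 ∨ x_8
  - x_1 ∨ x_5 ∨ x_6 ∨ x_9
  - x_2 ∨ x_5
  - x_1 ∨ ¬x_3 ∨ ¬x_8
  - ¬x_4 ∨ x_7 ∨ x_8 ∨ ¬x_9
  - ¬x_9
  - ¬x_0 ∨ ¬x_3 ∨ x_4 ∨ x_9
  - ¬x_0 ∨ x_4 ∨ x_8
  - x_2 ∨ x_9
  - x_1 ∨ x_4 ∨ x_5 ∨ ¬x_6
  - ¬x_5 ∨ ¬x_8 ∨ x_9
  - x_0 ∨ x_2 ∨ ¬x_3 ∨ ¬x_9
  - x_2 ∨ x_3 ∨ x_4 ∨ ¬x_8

x_0: True, x_1: True, x_2: True, x_3: True, x_4: True, x_5: False, x_6: False, x_7: False, x_8: True, x_9: False

Unit clause (¬x_9) forces x_9 = False.
In (x_2 ∨ x_9) only x_2 is left, so x_2 = True.
In (¬x_2 ∨ ¬x_6) only ¬x_6 is left, so x_6 = False.
Try x_0 = False:
  (x_0 ∨ ¬x_8) forces x_8 = False.
  (x_4 ∨ x_8) forces x_4 = True.
  clause (x_0 ∨ ¬x_4 ∨ x_6) is falsified — backtrack.
So x_0 = True.
Set x_1 = True.
Set x_3 = True.
  then (¬x_0 ∨ ¬x_3 ∨ x_4 ∨ x_9) forces x_4 = True.
  then (¬x_2 ∨ ¬x_4 ∨ ¬x_5) forces x_5 = False.
  then (¬x_1 ∨ ¬x_4 ∨ x_5 ∨ x_8) forces x_8 = True.
Set x_7 = False.
All clauses satisfied.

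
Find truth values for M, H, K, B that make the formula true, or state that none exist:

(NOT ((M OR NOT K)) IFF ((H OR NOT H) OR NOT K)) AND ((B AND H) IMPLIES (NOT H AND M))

M = False, H = False, K = True, B = True

  NOT ((M OR NOT K)) IFF ((H OR NOT H) OR NOT K) = True
    NOT ((M OR NOT K)) = True
      M OR NOT K = False
        NOT K = False
    (H OR NOT H) OR NOT K = True
      H OR NOT H = True
        NOT H = True
      NOT K = False
  (B AND H) IMPLIES (NOT H AND M) = True
    B AND H = False
    NOT H AND M = False
      NOT H = True
Both conjuncts True, so the formula holds.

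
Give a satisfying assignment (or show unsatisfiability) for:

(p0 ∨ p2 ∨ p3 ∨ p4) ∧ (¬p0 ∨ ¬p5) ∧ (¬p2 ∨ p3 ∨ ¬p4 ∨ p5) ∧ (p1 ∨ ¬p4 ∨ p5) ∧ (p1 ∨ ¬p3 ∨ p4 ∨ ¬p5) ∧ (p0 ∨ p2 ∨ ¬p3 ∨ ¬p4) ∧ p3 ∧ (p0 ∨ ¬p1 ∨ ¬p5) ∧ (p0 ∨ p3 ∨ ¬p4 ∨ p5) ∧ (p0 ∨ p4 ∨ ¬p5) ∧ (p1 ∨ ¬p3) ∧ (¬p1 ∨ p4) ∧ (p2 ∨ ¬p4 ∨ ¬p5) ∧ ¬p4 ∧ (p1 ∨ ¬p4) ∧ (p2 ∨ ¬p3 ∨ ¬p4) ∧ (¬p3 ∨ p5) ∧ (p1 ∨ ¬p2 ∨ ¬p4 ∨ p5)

Unsatisfiable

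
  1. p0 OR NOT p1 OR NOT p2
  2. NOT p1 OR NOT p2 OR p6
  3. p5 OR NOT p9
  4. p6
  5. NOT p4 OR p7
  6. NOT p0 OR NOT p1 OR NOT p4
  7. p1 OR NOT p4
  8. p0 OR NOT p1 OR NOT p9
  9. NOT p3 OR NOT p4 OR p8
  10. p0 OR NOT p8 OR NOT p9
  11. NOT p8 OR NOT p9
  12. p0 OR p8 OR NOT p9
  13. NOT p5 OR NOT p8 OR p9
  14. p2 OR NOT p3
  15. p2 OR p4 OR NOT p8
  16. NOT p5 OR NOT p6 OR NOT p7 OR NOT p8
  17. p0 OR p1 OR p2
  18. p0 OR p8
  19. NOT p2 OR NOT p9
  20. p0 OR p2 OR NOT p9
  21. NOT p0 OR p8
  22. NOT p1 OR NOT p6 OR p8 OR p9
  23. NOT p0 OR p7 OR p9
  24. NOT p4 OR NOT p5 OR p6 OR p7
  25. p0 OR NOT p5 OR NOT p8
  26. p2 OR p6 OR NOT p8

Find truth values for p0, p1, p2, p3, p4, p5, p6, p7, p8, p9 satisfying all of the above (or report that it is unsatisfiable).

Unit clause (p6) forces p6 = True.
Set p0 = False.
  then (p0 OR p8) forces p8 = True.
  then (p0 OR NOT p5 OR NOT p8) forces p5 = False.
  then (p5 OR NOT p9) forces p9 = False.
Set p1 = True.
  then (p0 OR NOT p1 OR NOT p2) forces p2 = False.
  then (p2 OR NOT p3) forces p3 = False.
  then (p2 OR p4 OR NOT p8) forces p4 = True.
  then (NOT p4 OR p7) forces p7 = True.
All clauses satisfied.

p0 = False, p1 = True, p2 = False, p3 = False, p4 = True, p5 = False, p6 = True, p7 = True, p8 = True, p9 = False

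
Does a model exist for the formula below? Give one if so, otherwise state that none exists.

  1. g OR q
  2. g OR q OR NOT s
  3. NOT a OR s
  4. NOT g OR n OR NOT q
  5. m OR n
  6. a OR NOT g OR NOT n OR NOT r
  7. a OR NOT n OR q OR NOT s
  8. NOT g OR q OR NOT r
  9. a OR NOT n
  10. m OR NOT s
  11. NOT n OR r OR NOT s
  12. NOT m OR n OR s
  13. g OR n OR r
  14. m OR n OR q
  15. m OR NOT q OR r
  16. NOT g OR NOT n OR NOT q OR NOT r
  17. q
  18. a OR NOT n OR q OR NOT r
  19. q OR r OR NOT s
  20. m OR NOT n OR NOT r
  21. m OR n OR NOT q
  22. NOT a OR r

g=F, n=T, m=T, q=T, a=T, r=T, s=T

Unit clause (q) forces q = True.
Set g = False.
Set n = True.
  then (a OR NOT n) forces a = True.
  then (NOT a OR r) forces r = True.
  then (NOT a OR s) forces s = True.
  then (m OR NOT s) forces m = True.
All clauses satisfied.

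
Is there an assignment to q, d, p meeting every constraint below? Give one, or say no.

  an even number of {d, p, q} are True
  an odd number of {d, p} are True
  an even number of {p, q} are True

q = True, d = False, p = True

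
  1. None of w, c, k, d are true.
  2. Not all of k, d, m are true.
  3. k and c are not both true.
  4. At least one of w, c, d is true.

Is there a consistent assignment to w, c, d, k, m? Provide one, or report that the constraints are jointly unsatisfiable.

Unsatisfiable

Case d = True:
  Constraint (1) is violated (d=T) — contradiction.
Case d = False:
  (1) forces w = False.
  (1) forces c = False.
  Constraint (4) is violated (w=F, c=F, d=F) — contradiction.
Both cases fail — unsatisfiable.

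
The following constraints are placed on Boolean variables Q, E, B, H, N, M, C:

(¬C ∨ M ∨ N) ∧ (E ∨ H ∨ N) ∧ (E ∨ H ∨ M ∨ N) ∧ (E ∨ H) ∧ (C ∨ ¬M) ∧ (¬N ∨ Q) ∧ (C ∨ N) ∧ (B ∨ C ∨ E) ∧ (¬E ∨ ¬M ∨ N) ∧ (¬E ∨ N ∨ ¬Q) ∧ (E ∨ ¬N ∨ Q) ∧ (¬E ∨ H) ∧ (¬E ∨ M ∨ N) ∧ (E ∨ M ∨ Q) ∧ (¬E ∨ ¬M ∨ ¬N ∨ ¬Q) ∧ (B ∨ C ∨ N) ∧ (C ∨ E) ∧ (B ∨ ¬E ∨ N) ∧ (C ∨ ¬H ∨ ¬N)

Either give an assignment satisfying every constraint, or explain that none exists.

Set Q = True.
Set E = True.
  then (¬E ∨ N ∨ ¬Q) forces N = True.
  then (¬E ∨ H) forces H = True.
  then (¬E ∨ ¬M ∨ ¬N ∨ ¬Q) forces M = False.
  then (C ∨ ¬H ∨ ¬N) forces C = True.
Set B = True.
All clauses satisfied.

Q: True; E: True; B: True; H: True; N: True; M: False; C: True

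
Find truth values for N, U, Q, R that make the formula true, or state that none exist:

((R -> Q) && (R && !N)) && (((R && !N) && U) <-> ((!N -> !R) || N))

N = False, U = False, Q = True, R = True

  (R -> Q) && (R && !N) = True
    R -> Q = True
    R && !N = True
      !N = True
  ((R && !N) && U) <-> ((!N -> !R) || N) = True
    (R && !N) && U = False
      R && !N = True
        !N = True
    (!N -> !R) || N = False
      !N -> !R = False
        !N = True
        !R = False
Both conjuncts True, so the formula holds.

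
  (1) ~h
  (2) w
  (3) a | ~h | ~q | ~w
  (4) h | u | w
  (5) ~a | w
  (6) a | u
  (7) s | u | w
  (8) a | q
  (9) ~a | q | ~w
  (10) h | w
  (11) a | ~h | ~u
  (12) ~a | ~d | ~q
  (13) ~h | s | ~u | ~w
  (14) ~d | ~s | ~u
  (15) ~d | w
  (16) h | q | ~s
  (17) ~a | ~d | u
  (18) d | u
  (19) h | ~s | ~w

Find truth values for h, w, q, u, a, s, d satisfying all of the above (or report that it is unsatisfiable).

h=F; w=T; q=T; u=T; a=F; s=F; d=T

Unit clause (~h) forces h = False.
Unit clause (w) forces w = True.
In (h | ~s | ~w) only ~s is left, so s = False.
Try q = False:
  (a | q) forces a = True.
  clause (~a | q | ~w) is falsified — backtrack.
So q = True.
Set u = True.
Set a = False.
Set d = True.
All clauses satisfied.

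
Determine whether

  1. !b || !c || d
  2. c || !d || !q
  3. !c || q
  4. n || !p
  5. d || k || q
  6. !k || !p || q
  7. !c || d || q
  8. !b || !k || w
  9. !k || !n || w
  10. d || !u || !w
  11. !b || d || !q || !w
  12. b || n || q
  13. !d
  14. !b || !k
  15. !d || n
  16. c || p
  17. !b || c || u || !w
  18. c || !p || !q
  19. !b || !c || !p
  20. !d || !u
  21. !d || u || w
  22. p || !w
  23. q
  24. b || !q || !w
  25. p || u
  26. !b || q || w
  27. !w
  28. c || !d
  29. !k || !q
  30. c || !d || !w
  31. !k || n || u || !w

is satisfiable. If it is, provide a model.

Unit clause (!d) forces d = False.
Unit clause (q) forces q = True.
Unit clause (!w) forces w = False.
In (!k || !q) only !k is left, so k = False.
Try c = False:
  (c || p) forces p = True.
  clause (c || !p || !q) is falsified — backtrack.
So c = True.
  then (!b || !c || d) forces b = False.
Set n = True.
Set u = True.
Set p = False.
All clauses satisfied.

d=F; q=T; c=T; w=F; k=F; b=F; n=T; u=T; p=F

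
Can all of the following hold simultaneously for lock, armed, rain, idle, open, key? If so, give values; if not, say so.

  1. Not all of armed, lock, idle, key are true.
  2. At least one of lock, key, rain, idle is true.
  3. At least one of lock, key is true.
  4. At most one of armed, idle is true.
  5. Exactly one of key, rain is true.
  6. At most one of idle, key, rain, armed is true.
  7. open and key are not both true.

lock = True, armed = False, rain = True, idle = False, open = True, key = False

  (1) {armed, lock, idle, key}: 1/4 true — not all ✓
  (2) {lock, key, rain, idle}: 2 true — at least one ✓
  (3) {lock, key}: 1 true — at least one ✓
  (4) {armed, idle}: 0 true — at most one ✓
  (5) {key, rain}: 1 true — exactly one ✓
  (6) {idle, key, rain, armed}: 1 true — at most one ✓
  (7) open=T, key=F — not both ✓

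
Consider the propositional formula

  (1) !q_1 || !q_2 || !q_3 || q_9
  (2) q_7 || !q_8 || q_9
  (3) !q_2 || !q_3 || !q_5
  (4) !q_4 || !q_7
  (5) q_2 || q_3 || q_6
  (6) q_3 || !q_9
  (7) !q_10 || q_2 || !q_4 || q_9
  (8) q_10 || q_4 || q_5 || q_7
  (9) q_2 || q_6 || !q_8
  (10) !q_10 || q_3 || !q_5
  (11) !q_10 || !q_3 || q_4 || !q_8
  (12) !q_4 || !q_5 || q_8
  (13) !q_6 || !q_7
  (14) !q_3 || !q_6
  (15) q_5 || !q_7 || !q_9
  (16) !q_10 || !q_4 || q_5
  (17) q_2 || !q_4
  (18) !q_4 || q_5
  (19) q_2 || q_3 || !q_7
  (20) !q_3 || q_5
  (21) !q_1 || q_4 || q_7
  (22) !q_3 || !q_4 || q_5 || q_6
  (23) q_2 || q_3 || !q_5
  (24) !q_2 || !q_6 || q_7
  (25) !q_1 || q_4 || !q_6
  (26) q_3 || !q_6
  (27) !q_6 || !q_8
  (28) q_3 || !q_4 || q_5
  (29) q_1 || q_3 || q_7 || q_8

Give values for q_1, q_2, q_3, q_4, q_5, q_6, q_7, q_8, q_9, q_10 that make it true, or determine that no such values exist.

q_1 = False; q_2 = True; q_3 = False; q_4 = False; q_5 = False; q_6 = False; q_7 = True; q_8 = True; q_9 = False; q_10 = True

Set q_1 = False.
Set q_2 = True.
Set q_3 = False.
  then (q_3 || !q_9) forces q_9 = False.
  then (q_3 || !q_6) forces q_6 = False.
Try q_4 = True:
  (!q_4 || !q_7) forces q_7 = False.
  (q_7 || !q_8 || q_9) forces q_8 = False.
  clause (q_1 || q_3 || q_7 || q_8) is falsified — backtrack.
So q_4 = False.
Set q_5 = False.
Try q_7 = False:
  (q_7 || !q_8 || q_9) forces q_8 = False.
  clause (q_1 || q_3 || q_7 || q_8) is falsified — backtrack.
So q_7 = True.
Set q_8 = True.
Set q_10 = True.
All clauses satisfied.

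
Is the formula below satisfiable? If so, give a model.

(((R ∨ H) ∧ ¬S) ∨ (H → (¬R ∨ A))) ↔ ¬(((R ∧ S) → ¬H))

H = True, S = True, R = True, A = True

  (((R ∨ H) ∧ ¬S) ∨ (H → (¬R ∨ A))) ↔ ¬(((R ∧ S) → ¬H)) = True
    ((R ∨ H) ∧ ¬S) ∨ (H → (¬R ∨ A)) = True
      (R ∨ H) ∧ ¬S = False
        R ∨ H = True
        ¬S = False
      H → (¬R ∨ A) = True
        ¬R ∨ A = True
          ¬R = False
    ¬(((R ∧ S) → ¬H)) = True
      (R ∧ S) → ¬H = False
        R ∧ S = True
        ¬H = False
The formula evaluates to True.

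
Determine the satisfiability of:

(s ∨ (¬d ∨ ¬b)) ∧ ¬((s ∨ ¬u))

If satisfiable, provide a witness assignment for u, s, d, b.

u = True; s = False; d = False; b = False

  s ∨ (¬d ∨ ¬b) = True
    ¬d ∨ ¬b = True
      ¬d = True
      ¬b = True
  ¬((s ∨ ¬u)) = True
    s ∨ ¬u = False
      ¬u = False
Both conjuncts True, so the formula holds.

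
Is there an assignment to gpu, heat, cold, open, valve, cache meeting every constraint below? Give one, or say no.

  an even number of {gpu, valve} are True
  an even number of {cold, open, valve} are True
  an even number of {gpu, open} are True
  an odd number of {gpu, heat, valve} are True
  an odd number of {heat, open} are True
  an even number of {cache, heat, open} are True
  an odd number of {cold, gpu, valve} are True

UNSATISFIABLE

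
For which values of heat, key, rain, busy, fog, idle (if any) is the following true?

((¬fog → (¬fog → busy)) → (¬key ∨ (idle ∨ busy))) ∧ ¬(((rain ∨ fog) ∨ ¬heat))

heat = True; key = True; rain = False; busy = False; fog = False; idle = True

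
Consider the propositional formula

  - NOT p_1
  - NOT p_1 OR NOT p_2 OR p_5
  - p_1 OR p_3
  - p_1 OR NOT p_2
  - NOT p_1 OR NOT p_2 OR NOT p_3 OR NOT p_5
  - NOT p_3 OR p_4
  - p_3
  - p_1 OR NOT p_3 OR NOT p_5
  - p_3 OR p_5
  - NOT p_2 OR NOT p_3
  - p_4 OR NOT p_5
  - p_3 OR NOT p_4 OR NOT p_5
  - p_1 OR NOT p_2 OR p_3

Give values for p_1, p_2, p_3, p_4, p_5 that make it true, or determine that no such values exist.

Unit clause (NOT p_1) forces p_1 = False.
In (p_1 OR p_3) only p_3 is left, so p_3 = True.
In (p_1 OR NOT p_2) only NOT p_2 is left, so p_2 = False.
In (NOT p_3 OR p_4) only p_4 is left, so p_4 = True.
In (p_1 OR NOT p_3 OR NOT p_5) only NOT p_5 is left, so p_5 = False.
All clauses satisfied.

p_1 = False, p_2 = False, p_3 = True, p_4 = True, p_5 = False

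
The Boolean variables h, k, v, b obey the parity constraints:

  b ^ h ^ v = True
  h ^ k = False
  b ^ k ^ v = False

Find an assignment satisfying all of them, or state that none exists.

No satisfying assignment exists.

Adding constraints 1, 2, 3 mod 2: every variable appears an even number of times on the left, so the left side is 0.
But the right sides sum to 1 (mod 2). 0 ≠ 1 — the system is inconsistent.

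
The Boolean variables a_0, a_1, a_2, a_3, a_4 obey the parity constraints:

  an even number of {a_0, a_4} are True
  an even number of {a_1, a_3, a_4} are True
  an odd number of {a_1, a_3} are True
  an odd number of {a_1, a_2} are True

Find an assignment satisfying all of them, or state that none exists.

a_0: True, a_1: True, a_2: False, a_3: False, a_4: True

{a_0, a_4}: 2 true → even ✓
{a_1, a_3, a_4}: 2 true → even ✓
{a_1, a_3}: 1 true → odd ✓
{a_1, a_2}: 1 true → odd ✓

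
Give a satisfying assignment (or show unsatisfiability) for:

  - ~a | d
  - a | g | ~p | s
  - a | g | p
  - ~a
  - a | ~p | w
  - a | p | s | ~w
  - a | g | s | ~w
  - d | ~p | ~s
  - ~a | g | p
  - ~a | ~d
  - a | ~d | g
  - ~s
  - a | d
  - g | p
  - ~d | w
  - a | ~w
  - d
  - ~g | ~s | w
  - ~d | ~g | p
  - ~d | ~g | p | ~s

Case d = True:
  (~a) forces a = False.
  (a | ~d | g) forces g = True.
  (~s) forces s = False.
  (~d | w) forces w = True.
  Clause (a | ~w) is falsified — contradiction.
Case d = False:
  Clause (d) is falsified — contradiction.
Both cases fail, so the formula is unsatisfiable.

UNSATISFIABLE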